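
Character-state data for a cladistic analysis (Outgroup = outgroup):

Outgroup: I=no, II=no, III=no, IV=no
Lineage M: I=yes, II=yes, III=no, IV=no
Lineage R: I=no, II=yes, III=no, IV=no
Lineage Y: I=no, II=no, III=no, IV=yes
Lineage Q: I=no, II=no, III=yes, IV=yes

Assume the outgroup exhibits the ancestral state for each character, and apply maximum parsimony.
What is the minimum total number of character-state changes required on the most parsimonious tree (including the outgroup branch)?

The outgroup has state 'no' for every character, so 'yes' is the derived state throughout.
I (derived state 'yes') is unique to Lineage M (autapomorphy; uninformative for grouping).
II (derived state 'yes') is shared by Lineage M and Lineage R — a synapomorphy uniting that clade.
III: derived state 'yes' in Lineage Q only — an autapomorphy, so it tells us nothing about relationships among taxa.
IV (derived state 'yes') is shared by Lineage Q and Lineage Y — a synapomorphy uniting that clade.
Most parsimonious ingroup topology: ((Lineage M,Lineage R),(Lineage Y,Lineage Q)).
Changes per character on this tree: I: 1; II: 1; III: 1; IV: 1.
Total = 4.

4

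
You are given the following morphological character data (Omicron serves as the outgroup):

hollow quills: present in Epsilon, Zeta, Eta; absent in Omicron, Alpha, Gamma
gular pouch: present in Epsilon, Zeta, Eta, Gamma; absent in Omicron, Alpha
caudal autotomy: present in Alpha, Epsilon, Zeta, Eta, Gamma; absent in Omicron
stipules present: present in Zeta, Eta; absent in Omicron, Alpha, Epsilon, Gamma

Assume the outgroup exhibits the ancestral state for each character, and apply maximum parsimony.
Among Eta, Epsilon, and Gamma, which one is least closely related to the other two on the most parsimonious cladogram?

The outgroup has state 'absent' for every character, so 'present' is the derived state throughout.
Only Epsilon, Eta, and Zeta show the derived state 'present' for hollow quills, supporting them as a clade.
gular pouch: derived state 'present' in Epsilon, Eta, Gamma, and Zeta only — synapomorphy for {Epsilon, Eta, Gamma, Zeta}.
All ingroup taxa share the derived state 'present' for caudal autotomy; it defines the ingroup but does not resolve relationships within it.
Only Eta and Zeta show the derived state 'present' for stipules present, supporting them as a clade.
Most parsimonious ingroup topology: (Alpha,((Epsilon,(Zeta,Eta)),Gamma)).
Eta and Epsilon share a more recent common ancestor with each other than either does with Gamma, so Gamma is the least closely related of the three.

Gamma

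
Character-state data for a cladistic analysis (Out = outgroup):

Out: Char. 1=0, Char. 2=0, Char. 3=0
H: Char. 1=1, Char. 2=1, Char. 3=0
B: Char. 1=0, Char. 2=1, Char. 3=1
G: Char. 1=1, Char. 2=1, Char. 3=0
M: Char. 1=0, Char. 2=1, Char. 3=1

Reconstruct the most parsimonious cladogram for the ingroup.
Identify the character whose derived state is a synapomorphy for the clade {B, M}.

The outgroup has state '0' for every character, so '1' is the derived state throughout.
Char. 1 (derived state '1') is shared by G and H — a synapomorphy uniting that clade.
All ingroup taxa share the derived state '1' for Char. 2; it defines the ingroup but does not resolve relationships within it.
Only B and M show the derived state '1' for Char. 3, supporting them as a clade.
Most parsimonious ingroup topology: ((H,G),(B,M)).
The clade {B, M} is supported by Char. 3: its derived state '1' occurs in exactly those taxa and in no other taxon (including the outgroup).

Char. 3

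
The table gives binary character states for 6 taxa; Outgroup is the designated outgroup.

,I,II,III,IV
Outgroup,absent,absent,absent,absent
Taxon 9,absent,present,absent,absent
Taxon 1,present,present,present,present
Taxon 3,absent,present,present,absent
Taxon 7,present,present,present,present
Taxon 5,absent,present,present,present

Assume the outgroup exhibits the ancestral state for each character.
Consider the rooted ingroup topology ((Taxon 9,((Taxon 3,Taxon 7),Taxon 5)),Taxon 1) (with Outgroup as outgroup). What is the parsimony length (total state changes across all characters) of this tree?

8

Map each character onto ((Taxon 9,((Taxon 3,Taxon 7),Taxon 5)),Taxon 1) (rooted by Outgroup) and count the minimum state changes it requires (Fitch parsimony):
I: 2; II: 1; III: 2; IV: 3.
Total tree length = 8.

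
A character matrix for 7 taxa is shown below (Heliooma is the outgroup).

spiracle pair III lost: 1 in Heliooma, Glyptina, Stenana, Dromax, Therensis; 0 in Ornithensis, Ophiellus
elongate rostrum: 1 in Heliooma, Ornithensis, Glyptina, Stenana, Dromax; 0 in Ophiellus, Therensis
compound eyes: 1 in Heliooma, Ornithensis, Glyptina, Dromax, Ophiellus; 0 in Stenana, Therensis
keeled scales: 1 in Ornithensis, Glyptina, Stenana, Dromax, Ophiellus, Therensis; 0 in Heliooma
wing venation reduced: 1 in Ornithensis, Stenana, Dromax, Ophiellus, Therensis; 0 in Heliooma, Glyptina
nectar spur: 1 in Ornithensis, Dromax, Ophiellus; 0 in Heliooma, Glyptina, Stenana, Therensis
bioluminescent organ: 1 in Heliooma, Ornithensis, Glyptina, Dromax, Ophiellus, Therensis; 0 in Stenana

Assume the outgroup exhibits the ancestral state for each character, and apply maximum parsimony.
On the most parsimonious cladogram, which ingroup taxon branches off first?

Character polarity is set by the outgroup: the derived state is whichever differs from the outgroup's state, so for spiracle pair III lost, elongate rostrum, compound eyes, bioluminescent organ the derived state is '0', and for the remaining characters it is '1'.
spiracle pair III lost: derived state '0' in Ophiellus and Ornithensis only — synapomorphy for {Ophiellus, Ornithensis}.
elongate rostrum (state '0') occurs in Ophiellus and Therensis but conflicts with the nesting implied by the other characters — most parsimoniously interpreted as homoplasy.
compound eyes: derived state '0' in Stenana and Therensis only — synapomorphy for {Stenana, Therensis}.
All ingroup taxa share the derived state '1' for keeled scales; it defines the ingroup but does not resolve relationships within it.
Only Dromax, Ophiellus, Ornithensis, Stenana, and Therensis show the derived state '1' for wing venation reduced, supporting them as a clade.
nectar spur (derived state '1') is shared by Dromax, Ophiellus, and Ornithensis — a synapomorphy uniting that clade.
bioluminescent organ (derived state '0') is unique to Stenana (autapomorphy; uninformative for grouping).
Most parsimonious ingroup topology: ((((Ornithensis,Ophiellus),Dromax),(Stenana,Therensis)),Glyptina).
Glyptina is sister to the clade containing all other ingroup taxa, so it is the earliest-diverging (most basal) ingroup lineage.

Glyptina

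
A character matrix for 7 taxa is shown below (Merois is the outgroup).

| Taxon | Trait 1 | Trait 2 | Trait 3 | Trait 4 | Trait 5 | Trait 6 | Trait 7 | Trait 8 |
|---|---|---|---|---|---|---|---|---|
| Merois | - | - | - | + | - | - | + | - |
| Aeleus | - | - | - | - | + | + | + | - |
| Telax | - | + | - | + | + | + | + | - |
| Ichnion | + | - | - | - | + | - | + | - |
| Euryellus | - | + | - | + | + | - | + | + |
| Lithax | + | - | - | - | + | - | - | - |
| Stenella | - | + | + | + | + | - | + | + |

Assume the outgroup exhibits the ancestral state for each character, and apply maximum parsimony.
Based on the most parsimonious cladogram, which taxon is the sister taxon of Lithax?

Character polarity is set by the outgroup: the derived state is whichever differs from the outgroup's state, so for Trait 4, Trait 7 the derived state is '-', and for the remaining characters it is '+'.
Trait 1 (derived state '+') is shared by Ichnion and Lithax — a synapomorphy uniting that clade.
Trait 2: derived state '+' in Euryellus, Stenella, and Telax only — synapomorphy for {Euryellus, Stenella, Telax}.
Trait 3 (derived state '+') is unique to Stenella (autapomorphy; uninformative for grouping).
Trait 4 (derived state '-') is shared by Aeleus, Ichnion, and Lithax — a synapomorphy uniting that clade.
All ingroup taxa share the derived state '+' for Trait 5; it defines the ingroup but does not resolve relationships within it.
Trait 6 groups Aeleus and Telax, which is incompatible with the clades supported by the remaining characters; treating it as convergent (homoplasy) costs fewer steps than any alternative tree.
Trait 7 (derived state '-') is unique to Lithax (autapomorphy; uninformative for grouping).
Only Euryellus and Stenella show the derived state '+' for Trait 8, supporting them as a clade.
Most parsimonious ingroup topology: ((Aeleus,(Ichnion,Lithax)),(Telax,(Euryellus,Stenella))).
Lithax and Ichnion form a cherry on this tree, so they are sister taxa.

Ichnion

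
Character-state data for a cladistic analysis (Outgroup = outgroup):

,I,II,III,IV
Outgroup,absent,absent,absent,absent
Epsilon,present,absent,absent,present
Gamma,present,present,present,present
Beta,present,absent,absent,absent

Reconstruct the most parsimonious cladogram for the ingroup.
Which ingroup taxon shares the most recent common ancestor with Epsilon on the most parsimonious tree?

The outgroup has state 'absent' for every character, so 'present' is the derived state throughout.
All ingroup taxa share the derived state 'present' for I; it defines the ingroup but does not resolve relationships within it.
II: derived state 'present' in Gamma only — an autapomorphy, so it tells us nothing about relationships among taxa.
III (derived state 'present') is unique to Gamma (autapomorphy; uninformative for grouping).
IV: derived state 'present' in Epsilon and Gamma only — synapomorphy for {Epsilon, Gamma}.
Most parsimonious ingroup topology: ((Epsilon,Gamma),Beta).
Epsilon and Gamma form a cherry on this tree, so they are sister taxa.

Gamma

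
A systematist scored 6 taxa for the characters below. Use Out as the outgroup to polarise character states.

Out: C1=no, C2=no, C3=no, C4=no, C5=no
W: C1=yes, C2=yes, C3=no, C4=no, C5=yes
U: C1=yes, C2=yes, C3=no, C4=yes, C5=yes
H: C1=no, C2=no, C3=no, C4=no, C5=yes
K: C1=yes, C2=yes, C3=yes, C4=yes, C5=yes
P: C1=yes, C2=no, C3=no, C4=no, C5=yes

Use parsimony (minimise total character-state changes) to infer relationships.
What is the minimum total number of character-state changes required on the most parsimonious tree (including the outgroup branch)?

The outgroup has state 'no' for every character, so 'yes' is the derived state throughout.
C1: derived state 'yes' in K, P, U, and W only — synapomorphy for {K, P, U, W}.
C2: derived state 'yes' in K, U, and W only — synapomorphy for {K, U, W}.
C3 (derived state 'yes') is unique to K (autapomorphy; uninformative for grouping).
C4: derived state 'yes' in K and U only — synapomorphy for {K, U}.
C5 (derived state 'yes') is shared by all ingroup taxa — unites the whole ingroup.
Most parsimonious ingroup topology: (((W,(U,K)),P),H).
Changes per character on this tree: C1: 1; C2: 1; C3: 1; C4: 1; C5: 1.
Total = 5.

5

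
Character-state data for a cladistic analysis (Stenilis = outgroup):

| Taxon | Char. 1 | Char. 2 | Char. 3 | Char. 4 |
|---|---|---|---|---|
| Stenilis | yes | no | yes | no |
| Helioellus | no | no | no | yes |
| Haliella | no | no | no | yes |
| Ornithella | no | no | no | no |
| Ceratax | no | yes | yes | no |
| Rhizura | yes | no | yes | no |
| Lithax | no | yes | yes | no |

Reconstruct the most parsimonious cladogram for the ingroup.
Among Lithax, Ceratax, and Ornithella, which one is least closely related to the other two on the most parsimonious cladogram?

Character polarity is set by the outgroup: the derived state is whichever differs from the outgroup's state, so for Char. 1, Char. 3 the derived state is 'no', and for the remaining characters it is 'yes'.
Char. 1: derived state 'no' in Ceratax, Haliella, Helioellus, Lithax, and Ornithella only — synapomorphy for {Ceratax, Haliella, Helioellus, Lithax, Ornithella}.
Char. 2: derived state 'yes' in Ceratax and Lithax only — synapomorphy for {Ceratax, Lithax}.
Char. 3 (derived state 'no') is shared by Haliella, Helioellus, and Ornithella — a synapomorphy uniting that clade.
Char. 4: derived state 'yes' in Haliella and Helioellus only — synapomorphy for {Haliella, Helioellus}.
Most parsimonious ingroup topology: ((((Helioellus,Haliella),Ornithella),(Ceratax,Lithax)),Rhizura).
Lithax and Ceratax share a more recent common ancestor with each other than either does with Ornithella, so Ornithella is the least closely related of the three.

Ornithella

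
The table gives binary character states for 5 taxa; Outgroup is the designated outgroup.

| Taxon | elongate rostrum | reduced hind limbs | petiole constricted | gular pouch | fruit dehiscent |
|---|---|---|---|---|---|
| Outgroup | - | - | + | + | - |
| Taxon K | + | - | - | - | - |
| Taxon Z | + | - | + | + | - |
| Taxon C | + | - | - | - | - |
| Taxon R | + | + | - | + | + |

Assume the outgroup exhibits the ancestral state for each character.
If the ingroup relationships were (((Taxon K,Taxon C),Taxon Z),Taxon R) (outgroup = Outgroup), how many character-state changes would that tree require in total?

Map each character onto (((Taxon K,Taxon C),Taxon Z),Taxon R) (rooted by Outgroup) and count the minimum state changes it requires (Fitch parsimony):
elongate rostrum: 1; reduced hind limbs: 1; petiole constricted: 2; gular pouch: 1; fruit dehiscent: 1.
Total tree length = 6.

6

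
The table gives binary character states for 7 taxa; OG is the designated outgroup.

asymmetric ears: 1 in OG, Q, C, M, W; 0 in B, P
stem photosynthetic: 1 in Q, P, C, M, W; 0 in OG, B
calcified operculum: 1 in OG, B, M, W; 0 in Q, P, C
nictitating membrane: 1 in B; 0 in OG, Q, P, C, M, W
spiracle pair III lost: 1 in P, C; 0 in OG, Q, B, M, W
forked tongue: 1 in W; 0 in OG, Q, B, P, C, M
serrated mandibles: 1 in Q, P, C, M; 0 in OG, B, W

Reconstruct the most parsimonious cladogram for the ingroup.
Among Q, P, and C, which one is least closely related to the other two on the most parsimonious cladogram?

Character polarity is set by the outgroup: the derived state is whichever differs from the outgroup's state, so for asymmetric ears, calcified operculum the derived state is '0', and for the remaining characters it is '1'.
asymmetric ears groups B and P, which is incompatible with the clades supported by the remaining characters; treating it as convergent (homoplasy) costs fewer steps than any alternative tree.
stem photosynthetic (derived state '1') is shared by C, M, P, Q, and W — a synapomorphy uniting that clade.
calcified operculum (derived state '0') is shared by C, P, and Q — a synapomorphy uniting that clade.
nictitating membrane: derived state '1' in B only — an autapomorphy, so it tells us nothing about relationships among taxa.
Only C and P show the derived state '1' for spiracle pair III lost, supporting them as a clade.
forked tongue: derived state '1' in W only — an autapomorphy, so it tells us nothing about relationships among taxa.
serrated mandibles: derived state '1' in C, M, P, and Q only — synapomorphy for {C, M, P, Q}.
Most parsimonious ingroup topology: ((((Q,(P,C)),M),W),B).
P and C share a more recent common ancestor with each other than either does with Q, so Q is the least closely related of the three.

Q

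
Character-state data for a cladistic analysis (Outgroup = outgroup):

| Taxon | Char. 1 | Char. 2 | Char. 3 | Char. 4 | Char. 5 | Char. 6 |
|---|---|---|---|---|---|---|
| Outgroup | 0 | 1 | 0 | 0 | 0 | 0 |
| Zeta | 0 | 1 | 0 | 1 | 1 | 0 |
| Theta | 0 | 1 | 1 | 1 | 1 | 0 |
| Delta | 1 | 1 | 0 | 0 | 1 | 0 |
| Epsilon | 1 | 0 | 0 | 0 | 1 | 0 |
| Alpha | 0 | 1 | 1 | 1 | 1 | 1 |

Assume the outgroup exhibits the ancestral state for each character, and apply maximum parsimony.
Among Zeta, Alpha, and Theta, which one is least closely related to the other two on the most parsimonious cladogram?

Zeta

Character polarity is set by the outgroup: the derived state is whichever differs from the outgroup's state, so for Char. 2 the derived state is '0', and for the remaining characters it is '1'.
Char. 1 (derived state '1') is shared by Delta and Epsilon — a synapomorphy uniting that clade.
Char. 2 (derived state '0') is unique to Epsilon (autapomorphy; uninformative for grouping).
Char. 3: derived state '1' in Alpha and Theta only — synapomorphy for {Alpha, Theta}.
Char. 4: derived state '1' in Alpha, Theta, and Zeta only — synapomorphy for {Alpha, Theta, Zeta}.
All ingroup taxa share the derived state '1' for Char. 5; it defines the ingroup but does not resolve relationships within it.
Char. 6: derived state '1' in Alpha only — an autapomorphy, so it tells us nothing about relationships among taxa.
Most parsimonious ingroup topology: ((Zeta,(Theta,Alpha)),(Delta,Epsilon)).
Alpha and Theta share a more recent common ancestor with each other than either does with Zeta, so Zeta is the least closely related of the three.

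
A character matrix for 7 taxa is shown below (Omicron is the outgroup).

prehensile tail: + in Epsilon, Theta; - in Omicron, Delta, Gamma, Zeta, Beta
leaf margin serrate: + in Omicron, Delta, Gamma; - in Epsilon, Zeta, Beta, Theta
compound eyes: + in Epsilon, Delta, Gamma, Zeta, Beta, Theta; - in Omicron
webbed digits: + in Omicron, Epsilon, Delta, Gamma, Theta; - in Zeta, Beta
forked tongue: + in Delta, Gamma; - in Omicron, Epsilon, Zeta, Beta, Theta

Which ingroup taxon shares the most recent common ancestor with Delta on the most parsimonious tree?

Gamma

Character polarity is set by the outgroup: the derived state is whichever differs from the outgroup's state, so for leaf margin serrate, webbed digits the derived state is '-', and for the remaining characters it is '+'.
prehensile tail (derived state '+') is shared by Epsilon and Theta — a synapomorphy uniting that clade.
leaf margin serrate: derived state '-' in Beta, Epsilon, Theta, and Zeta only — synapomorphy for {Beta, Epsilon, Theta, Zeta}.
compound eyes (derived state '+') is shared by all ingroup taxa — unites the whole ingroup.
webbed digits (derived state '-') is shared by Beta and Zeta — a synapomorphy uniting that clade.
Only Delta and Gamma show the derived state '+' for forked tongue, supporting them as a clade.
Most parsimonious ingroup topology: (((Epsilon,Theta),(Zeta,Beta)),(Delta,Gamma)).
Delta and Gamma form a cherry on this tree, so they are sister taxa.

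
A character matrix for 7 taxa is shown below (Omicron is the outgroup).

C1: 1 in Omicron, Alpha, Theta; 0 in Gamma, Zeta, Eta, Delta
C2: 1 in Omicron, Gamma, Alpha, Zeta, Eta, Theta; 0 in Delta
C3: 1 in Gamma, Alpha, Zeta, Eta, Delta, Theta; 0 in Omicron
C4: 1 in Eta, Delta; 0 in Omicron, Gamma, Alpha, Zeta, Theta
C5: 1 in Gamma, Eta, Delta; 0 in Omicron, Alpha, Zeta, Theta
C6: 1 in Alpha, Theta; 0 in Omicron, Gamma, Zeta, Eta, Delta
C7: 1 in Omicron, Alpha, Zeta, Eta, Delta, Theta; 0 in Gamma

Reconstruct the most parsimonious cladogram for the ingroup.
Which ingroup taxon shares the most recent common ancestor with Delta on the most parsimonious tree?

Eta

Character polarity is set by the outgroup: the derived state is whichever differs from the outgroup's state, so for C1, C2, C7 the derived state is '0', and for the remaining characters it is '1'.
Only Delta, Eta, Gamma, and Zeta show the derived state '0' for C1, supporting them as a clade.
C2 (derived state '0') is unique to Delta (autapomorphy; uninformative for grouping).
C3 (derived state '1') is shared by all ingroup taxa — unites the whole ingroup.
Only Delta and Eta show the derived state '1' for C4, supporting them as a clade.
Only Delta, Eta, and Gamma show the derived state '1' for C5, supporting them as a clade.
C6: derived state '1' in Alpha and Theta only — synapomorphy for {Alpha, Theta}.
C7 (derived state '0') is unique to Gamma (autapomorphy; uninformative for grouping).
Most parsimonious ingroup topology: (((Gamma,(Eta,Delta)),Zeta),(Alpha,Theta)).
Delta and Eta form a cherry on this tree, so they are sister taxa.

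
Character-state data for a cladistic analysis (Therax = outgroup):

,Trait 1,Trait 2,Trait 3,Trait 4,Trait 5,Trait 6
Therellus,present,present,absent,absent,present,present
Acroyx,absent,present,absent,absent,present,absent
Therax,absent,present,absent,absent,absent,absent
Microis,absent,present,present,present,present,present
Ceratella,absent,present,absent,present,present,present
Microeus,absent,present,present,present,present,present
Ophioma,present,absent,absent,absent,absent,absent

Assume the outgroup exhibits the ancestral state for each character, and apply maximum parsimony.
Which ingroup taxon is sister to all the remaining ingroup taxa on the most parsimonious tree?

Ophioma

Character polarity is set by the outgroup: the derived state is whichever differs from the outgroup's state, so for Trait 2 the derived state is 'absent', and for the remaining characters it is 'present'.
Trait 1 groups Ophioma and Therellus, which is incompatible with the clades supported by the remaining characters; treating it as convergent (homoplasy) costs fewer steps than any alternative tree.
Trait 2: derived state 'absent' in Ophioma only — an autapomorphy, so it tells us nothing about relationships among taxa.
Trait 3: derived state 'present' in Microeus and Microis only — synapomorphy for {Microeus, Microis}.
Trait 4: derived state 'present' in Ceratella, Microeus, and Microis only — synapomorphy for {Ceratella, Microeus, Microis}.
Trait 5: derived state 'present' in Acroyx, Ceratella, Microeus, Microis, and Therellus only — synapomorphy for {Acroyx, Ceratella, Microeus, Microis, Therellus}.
Trait 6: derived state 'present' in Ceratella, Microeus, Microis, and Therellus only — synapomorphy for {Ceratella, Microeus, Microis, Therellus}.
Most parsimonious ingroup topology: (((((Microis,Microeus),Ceratella),Therellus),Acroyx),Ophioma).
Ophioma is sister to the clade containing all other ingroup taxa, so it is the earliest-diverging (most basal) ingroup lineage.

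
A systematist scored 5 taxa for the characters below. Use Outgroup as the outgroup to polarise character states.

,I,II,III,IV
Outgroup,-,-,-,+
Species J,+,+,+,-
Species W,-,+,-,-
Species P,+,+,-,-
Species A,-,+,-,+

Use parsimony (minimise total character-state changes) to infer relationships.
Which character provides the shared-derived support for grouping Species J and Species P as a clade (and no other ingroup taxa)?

Character polarity is set by the outgroup: the derived state is whichever differs from the outgroup's state, so for IV the derived state is '-', and for the remaining characters it is '+'.
Only Species J and Species P show the derived state '+' for I, supporting them as a clade.
All ingroup taxa share the derived state '+' for II; it defines the ingroup but does not resolve relationships within it.
III: derived state '+' in Species J only — an autapomorphy, so it tells us nothing about relationships among taxa.
IV (derived state '-') is shared by Species J, Species P, and Species W — a synapomorphy uniting that clade.
Most parsimonious ingroup topology: (((Species J,Species P),Species W),Species A).
The clade {Species J, Species P} is supported by I: its derived state '+' occurs in exactly those taxa and in no other taxon (including the outgroup).

I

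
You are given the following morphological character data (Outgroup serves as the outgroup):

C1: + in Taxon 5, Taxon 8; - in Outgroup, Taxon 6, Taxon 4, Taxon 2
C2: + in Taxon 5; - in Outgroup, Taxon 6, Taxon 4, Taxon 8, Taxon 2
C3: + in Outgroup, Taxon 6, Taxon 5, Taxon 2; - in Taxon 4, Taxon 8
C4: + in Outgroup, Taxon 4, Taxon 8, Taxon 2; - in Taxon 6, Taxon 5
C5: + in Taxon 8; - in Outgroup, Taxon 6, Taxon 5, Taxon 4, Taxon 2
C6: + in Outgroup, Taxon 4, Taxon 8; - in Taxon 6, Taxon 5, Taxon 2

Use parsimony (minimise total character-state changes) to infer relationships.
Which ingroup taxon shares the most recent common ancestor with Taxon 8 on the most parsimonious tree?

Character polarity is set by the outgroup: the derived state is whichever differs from the outgroup's state, so for C3, C4, C6 the derived state is '-', and for the remaining characters it is '+'.
C1 groups Taxon 5 and Taxon 8, which is incompatible with the clades supported by the remaining characters; treating it as convergent (homoplasy) costs fewer steps than any alternative tree.
C2 (derived state '+') is unique to Taxon 5 (autapomorphy; uninformative for grouping).
Only Taxon 4 and Taxon 8 show the derived state '-' for C3, supporting them as a clade.
Only Taxon 5 and Taxon 6 show the derived state '-' for C4, supporting them as a clade.
C5 (derived state '+') is unique to Taxon 8 (autapomorphy; uninformative for grouping).
C6: derived state '-' in Taxon 2, Taxon 5, and Taxon 6 only — synapomorphy for {Taxon 2, Taxon 5, Taxon 6}.
Most parsimonious ingroup topology: (((Taxon 6,Taxon 5),Taxon 2),(Taxon 4,Taxon 8)).
Taxon 8 and Taxon 4 form a cherry on this tree, so they are sister taxa.

Taxon 4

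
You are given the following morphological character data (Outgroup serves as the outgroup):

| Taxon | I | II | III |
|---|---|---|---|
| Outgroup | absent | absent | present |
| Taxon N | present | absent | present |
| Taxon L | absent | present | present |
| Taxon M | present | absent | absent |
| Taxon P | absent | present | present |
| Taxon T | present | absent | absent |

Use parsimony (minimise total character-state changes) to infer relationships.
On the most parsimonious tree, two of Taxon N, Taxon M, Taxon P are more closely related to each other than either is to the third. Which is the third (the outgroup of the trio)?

Taxon P

Character polarity is set by the outgroup: the derived state is whichever differs from the outgroup's state, so for III the derived state is 'absent', and for the remaining characters it is 'present'.
I: derived state 'present' in Taxon M, Taxon N, and Taxon T only — synapomorphy for {Taxon M, Taxon N, Taxon T}.
Only Taxon L and Taxon P show the derived state 'present' for II, supporting them as a clade.
III (derived state 'absent') is shared by Taxon M and Taxon T — a synapomorphy uniting that clade.
Most parsimonious ingroup topology: ((Taxon N,(Taxon M,Taxon T)),(Taxon L,Taxon P)).
Taxon N and Taxon M share a more recent common ancestor with each other than either does with Taxon P, so Taxon P is the least closely related of the three.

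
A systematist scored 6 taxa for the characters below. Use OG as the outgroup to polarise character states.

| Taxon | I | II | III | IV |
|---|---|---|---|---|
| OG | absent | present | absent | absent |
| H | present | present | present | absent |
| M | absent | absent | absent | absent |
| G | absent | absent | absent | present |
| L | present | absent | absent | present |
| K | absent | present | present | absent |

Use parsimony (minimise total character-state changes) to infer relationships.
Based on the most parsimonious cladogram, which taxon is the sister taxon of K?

H

Character polarity is set by the outgroup: the derived state is whichever differs from the outgroup's state, so for II the derived state is 'absent', and for the remaining characters it is 'present'.
I (state 'present') occurs in H and L but conflicts with the nesting implied by the other characters — most parsimoniously interpreted as homoplasy.
II: derived state 'absent' in G, L, and M only — synapomorphy for {G, L, M}.
III (derived state 'present') is shared by H and K — a synapomorphy uniting that clade.
IV (derived state 'present') is shared by G and L — a synapomorphy uniting that clade.
Most parsimonious ingroup topology: ((H,K),(M,(G,L))).
K and H form a cherry on this tree, so they are sister taxa.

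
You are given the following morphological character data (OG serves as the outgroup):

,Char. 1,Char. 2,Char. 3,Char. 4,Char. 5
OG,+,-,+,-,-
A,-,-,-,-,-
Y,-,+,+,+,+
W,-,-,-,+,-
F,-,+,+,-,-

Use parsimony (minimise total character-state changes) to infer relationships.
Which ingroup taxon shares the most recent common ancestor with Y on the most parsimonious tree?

Character polarity is set by the outgroup: the derived state is whichever differs from the outgroup's state, so for Char. 1, Char. 3 the derived state is '-', and for the remaining characters it is '+'.
Char. 1 (derived state '-') is shared by all ingroup taxa — unites the whole ingroup.
Only F and Y show the derived state '+' for Char. 2, supporting them as a clade.
Only A and W show the derived state '-' for Char. 3, supporting them as a clade.
Char. 4 groups W and Y, which is incompatible with the clades supported by the remaining characters; treating it as convergent (homoplasy) costs fewer steps than any alternative tree.
Char. 5 (derived state '+') is unique to Y (autapomorphy; uninformative for grouping).
Most parsimonious ingroup topology: ((A,W),(Y,F)).
Y and F form a cherry on this tree, so they are sister taxa.

F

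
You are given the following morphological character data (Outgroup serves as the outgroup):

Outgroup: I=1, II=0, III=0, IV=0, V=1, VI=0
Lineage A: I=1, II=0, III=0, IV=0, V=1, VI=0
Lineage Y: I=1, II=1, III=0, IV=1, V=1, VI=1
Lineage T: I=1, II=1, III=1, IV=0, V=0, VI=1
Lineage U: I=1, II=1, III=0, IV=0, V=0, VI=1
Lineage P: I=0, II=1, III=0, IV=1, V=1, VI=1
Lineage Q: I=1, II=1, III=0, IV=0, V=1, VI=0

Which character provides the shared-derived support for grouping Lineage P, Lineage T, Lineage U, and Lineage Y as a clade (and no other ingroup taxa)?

VI

Character polarity is set by the outgroup: the derived state is whichever differs from the outgroup's state, so for I, V the derived state is '0', and for the remaining characters it is '1'.
I (derived state '0') is unique to Lineage P (autapomorphy; uninformative for grouping).
II (derived state '1') is shared by Lineage P, Lineage Q, Lineage T, Lineage U, and Lineage Y — a synapomorphy uniting that clade.
III: derived state '1' in Lineage T only — an autapomorphy, so it tells us nothing about relationships among taxa.
Only Lineage P and Lineage Y show the derived state '1' for IV, supporting them as a clade.
V: derived state '0' in Lineage T and Lineage U only — synapomorphy for {Lineage T, Lineage U}.
VI: derived state '1' in Lineage P, Lineage T, Lineage U, and Lineage Y only — synapomorphy for {Lineage P, Lineage T, Lineage U, Lineage Y}.
Most parsimonious ingroup topology: (Lineage A,(((Lineage Y,Lineage P),(Lineage T,Lineage U)),Lineage Q)).
The clade {Lineage P, Lineage T, Lineage U, Lineage Y} is supported by VI: its derived state '1' occurs in exactly those taxa and in no other taxon (including the outgroup).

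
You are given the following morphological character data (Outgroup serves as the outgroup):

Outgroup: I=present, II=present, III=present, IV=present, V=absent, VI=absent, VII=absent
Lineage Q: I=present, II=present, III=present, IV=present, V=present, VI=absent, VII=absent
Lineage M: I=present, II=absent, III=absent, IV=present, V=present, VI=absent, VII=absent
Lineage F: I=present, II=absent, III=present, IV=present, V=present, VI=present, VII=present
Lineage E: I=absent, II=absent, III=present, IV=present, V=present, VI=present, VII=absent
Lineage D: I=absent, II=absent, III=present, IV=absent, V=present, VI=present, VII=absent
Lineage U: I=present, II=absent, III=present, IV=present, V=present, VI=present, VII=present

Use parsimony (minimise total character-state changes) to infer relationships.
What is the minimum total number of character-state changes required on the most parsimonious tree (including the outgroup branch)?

Character polarity is set by the outgroup: the derived state is whichever differs from the outgroup's state, so for I, II, III, IV the derived state is 'absent', and for the remaining characters it is 'present'.
Only Lineage D and Lineage E show the derived state 'absent' for I, supporting them as a clade.
II (derived state 'absent') is shared by Lineage D, Lineage E, Lineage F, Lineage M, and Lineage U — a synapomorphy uniting that clade.
III (derived state 'absent') is unique to Lineage M (autapomorphy; uninformative for grouping).
IV: derived state 'absent' in Lineage D only — an autapomorphy, so it tells us nothing about relationships among taxa.
V (derived state 'present') is shared by all ingroup taxa — unites the whole ingroup.
VI: derived state 'present' in Lineage D, Lineage E, Lineage F, and Lineage U only — synapomorphy for {Lineage D, Lineage E, Lineage F, Lineage U}.
VII: derived state 'present' in Lineage F and Lineage U only — synapomorphy for {Lineage F, Lineage U}.
Most parsimonious ingroup topology: (Lineage Q,(Lineage M,((Lineage F,Lineage U),(Lineage E,Lineage D)))).
Changes per character on this tree: I: 1; II: 1; III: 1; IV: 1; V: 1; VI: 1; VII: 1.
Total = 7.

7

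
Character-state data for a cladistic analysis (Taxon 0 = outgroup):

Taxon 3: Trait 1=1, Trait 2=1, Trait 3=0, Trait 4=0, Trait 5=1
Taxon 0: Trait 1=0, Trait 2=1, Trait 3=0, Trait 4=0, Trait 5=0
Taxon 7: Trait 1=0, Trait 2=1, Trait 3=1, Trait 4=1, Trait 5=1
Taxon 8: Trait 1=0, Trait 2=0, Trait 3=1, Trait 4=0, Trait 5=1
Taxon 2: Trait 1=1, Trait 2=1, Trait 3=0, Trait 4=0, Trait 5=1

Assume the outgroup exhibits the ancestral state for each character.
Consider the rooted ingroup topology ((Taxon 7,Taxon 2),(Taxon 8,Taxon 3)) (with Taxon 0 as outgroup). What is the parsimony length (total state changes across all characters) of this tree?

7

Map each character onto ((Taxon 7,Taxon 2),(Taxon 8,Taxon 3)) (rooted by Taxon 0) and count the minimum state changes it requires (Fitch parsimony):
Trait 1: 2; Trait 2: 1; Trait 3: 2; Trait 4: 1; Trait 5: 1.
Total tree length = 7.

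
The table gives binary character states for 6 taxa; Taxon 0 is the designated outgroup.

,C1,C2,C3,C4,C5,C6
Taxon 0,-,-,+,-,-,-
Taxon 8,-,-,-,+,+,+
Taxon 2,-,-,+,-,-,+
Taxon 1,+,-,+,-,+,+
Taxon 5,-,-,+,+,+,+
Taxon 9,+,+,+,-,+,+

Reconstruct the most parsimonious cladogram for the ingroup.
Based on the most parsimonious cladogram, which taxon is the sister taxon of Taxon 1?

Character polarity is set by the outgroup: the derived state is whichever differs from the outgroup's state, so for C3 the derived state is '-', and for the remaining characters it is '+'.
C1: derived state '+' in Taxon 1 and Taxon 9 only — synapomorphy for {Taxon 1, Taxon 9}.
C2 (derived state '+') is unique to Taxon 9 (autapomorphy; uninformative for grouping).
C3: derived state '-' in Taxon 8 only — an autapomorphy, so it tells us nothing about relationships among taxa.
C4: derived state '+' in Taxon 5 and Taxon 8 only — synapomorphy for {Taxon 5, Taxon 8}.
C5: derived state '+' in Taxon 1, Taxon 5, Taxon 8, and Taxon 9 only — synapomorphy for {Taxon 1, Taxon 5, Taxon 8, Taxon 9}.
All ingroup taxa share the derived state '+' for C6; it defines the ingroup but does not resolve relationships within it.
Most parsimonious ingroup topology: (((Taxon 8,Taxon 5),(Taxon 1,Taxon 9)),Taxon 2).
Taxon 1 and Taxon 9 form a cherry on this tree, so they are sister taxa.

Taxon 9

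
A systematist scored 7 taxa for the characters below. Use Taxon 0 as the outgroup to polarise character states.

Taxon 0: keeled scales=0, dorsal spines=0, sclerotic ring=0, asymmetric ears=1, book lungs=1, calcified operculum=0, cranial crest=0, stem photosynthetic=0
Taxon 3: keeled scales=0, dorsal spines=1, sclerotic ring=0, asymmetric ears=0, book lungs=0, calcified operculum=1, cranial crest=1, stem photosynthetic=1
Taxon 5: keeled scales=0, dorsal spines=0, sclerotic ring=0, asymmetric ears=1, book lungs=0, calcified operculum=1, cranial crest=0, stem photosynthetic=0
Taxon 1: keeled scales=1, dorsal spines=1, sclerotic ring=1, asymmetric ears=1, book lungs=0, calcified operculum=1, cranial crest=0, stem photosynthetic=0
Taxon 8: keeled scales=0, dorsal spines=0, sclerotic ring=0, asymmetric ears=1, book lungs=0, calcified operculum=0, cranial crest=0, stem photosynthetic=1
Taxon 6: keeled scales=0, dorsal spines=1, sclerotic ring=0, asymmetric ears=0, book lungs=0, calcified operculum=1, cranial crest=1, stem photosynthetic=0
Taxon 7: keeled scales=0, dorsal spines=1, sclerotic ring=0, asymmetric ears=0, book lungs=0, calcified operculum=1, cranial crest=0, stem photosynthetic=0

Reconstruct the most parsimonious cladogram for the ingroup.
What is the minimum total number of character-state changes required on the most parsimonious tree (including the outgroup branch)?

Character polarity is set by the outgroup: the derived state is whichever differs from the outgroup's state, so for asymmetric ears, book lungs the derived state is '0', and for the remaining characters it is '1'.
keeled scales (derived state '1') is unique to Taxon 1 (autapomorphy; uninformative for grouping).
Only Taxon 1, Taxon 3, Taxon 6, and Taxon 7 show the derived state '1' for dorsal spines, supporting them as a clade.
sclerotic ring (derived state '1') is unique to Taxon 1 (autapomorphy; uninformative for grouping).
asymmetric ears (derived state '0') is shared by Taxon 3, Taxon 6, and Taxon 7 — a synapomorphy uniting that clade.
book lungs (derived state '0') is shared by all ingroup taxa — unites the whole ingroup.
calcified operculum (derived state '1') is shared by Taxon 1, Taxon 3, Taxon 5, Taxon 6, and Taxon 7 — a synapomorphy uniting that clade.
cranial crest (derived state '1') is shared by Taxon 3 and Taxon 6 — a synapomorphy uniting that clade.
stem photosynthetic groups Taxon 3 and Taxon 8, which is incompatible with the clades supported by the remaining characters; treating it as convergent (homoplasy) costs fewer steps than any alternative tree.
Most parsimonious ingroup topology: (((((Taxon 3,Taxon 6),Taxon 7),Taxon 1),Taxon 5),Taxon 8).
Changes per character on this tree: keeled scales: 1; dorsal spines: 1; sclerotic ring: 1; asymmetric ears: 1; book lungs: 1; calcified operculum: 1; cranial crest: 1; stem photosynthetic: 2.
Total = 9.

9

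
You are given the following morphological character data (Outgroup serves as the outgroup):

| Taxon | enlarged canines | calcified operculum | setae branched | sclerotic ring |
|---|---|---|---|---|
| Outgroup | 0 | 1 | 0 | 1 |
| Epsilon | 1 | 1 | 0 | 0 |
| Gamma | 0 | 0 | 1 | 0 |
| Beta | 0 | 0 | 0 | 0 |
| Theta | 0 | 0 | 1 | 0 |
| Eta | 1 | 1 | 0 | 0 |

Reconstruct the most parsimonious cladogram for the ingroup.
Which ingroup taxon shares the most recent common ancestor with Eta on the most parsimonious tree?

Character polarity is set by the outgroup: the derived state is whichever differs from the outgroup's state, so for calcified operculum, sclerotic ring the derived state is '0', and for the remaining characters it is '1'.
enlarged canines: derived state '1' in Epsilon and Eta only — synapomorphy for {Epsilon, Eta}.
calcified operculum: derived state '0' in Beta, Gamma, and Theta only — synapomorphy for {Beta, Gamma, Theta}.
Only Gamma and Theta show the derived state '1' for setae branched, supporting them as a clade.
sclerotic ring (derived state '0') is shared by all ingroup taxa — unites the whole ingroup.
Most parsimonious ingroup topology: ((Epsilon,Eta),((Gamma,Theta),Beta)).
Eta and Epsilon form a cherry on this tree, so they are sister taxa.

Epsilon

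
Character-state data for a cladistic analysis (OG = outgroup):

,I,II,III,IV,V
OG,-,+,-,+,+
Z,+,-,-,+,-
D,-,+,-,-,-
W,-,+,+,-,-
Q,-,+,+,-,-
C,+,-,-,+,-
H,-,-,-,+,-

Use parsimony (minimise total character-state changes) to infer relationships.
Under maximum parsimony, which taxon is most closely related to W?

Character polarity is set by the outgroup: the derived state is whichever differs from the outgroup's state, so for II, IV, V the derived state is '-', and for the remaining characters it is '+'.
I (derived state '+') is shared by C and Z — a synapomorphy uniting that clade.
II: derived state '-' in C, H, and Z only — synapomorphy for {C, H, Z}.
Only Q and W show the derived state '+' for III, supporting them as a clade.
IV: derived state '-' in D, Q, and W only — synapomorphy for {D, Q, W}.
V (derived state '-') is shared by all ingroup taxa — unites the whole ingroup.
Most parsimonious ingroup topology: (((Z,C),H),(D,(W,Q))).
W and Q form a cherry on this tree, so they are sister taxa.

Q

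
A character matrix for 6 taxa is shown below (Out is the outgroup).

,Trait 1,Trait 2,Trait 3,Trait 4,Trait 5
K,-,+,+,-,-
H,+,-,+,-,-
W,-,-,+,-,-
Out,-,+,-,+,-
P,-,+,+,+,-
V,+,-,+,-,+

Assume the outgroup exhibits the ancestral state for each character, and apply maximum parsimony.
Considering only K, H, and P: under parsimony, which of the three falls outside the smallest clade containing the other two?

Character polarity is set by the outgroup: the derived state is whichever differs from the outgroup's state, so for Trait 2, Trait 4 the derived state is '-', and for the remaining characters it is '+'.
Trait 1 (derived state '+') is shared by H and V — a synapomorphy uniting that clade.
Only H, V, and W show the derived state '-' for Trait 2, supporting them as a clade.
All ingroup taxa share the derived state '+' for Trait 3; it defines the ingroup but does not resolve relationships within it.
Only H, K, V, and W show the derived state '-' for Trait 4, supporting them as a clade.
Trait 5: derived state '+' in V only — an autapomorphy, so it tells us nothing about relationships among taxa.
Most parsimonious ingroup topology: (((W,(H,V)),K),P).
K and H share a more recent common ancestor with each other than either does with P, so P is the least closely related of the three.

P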